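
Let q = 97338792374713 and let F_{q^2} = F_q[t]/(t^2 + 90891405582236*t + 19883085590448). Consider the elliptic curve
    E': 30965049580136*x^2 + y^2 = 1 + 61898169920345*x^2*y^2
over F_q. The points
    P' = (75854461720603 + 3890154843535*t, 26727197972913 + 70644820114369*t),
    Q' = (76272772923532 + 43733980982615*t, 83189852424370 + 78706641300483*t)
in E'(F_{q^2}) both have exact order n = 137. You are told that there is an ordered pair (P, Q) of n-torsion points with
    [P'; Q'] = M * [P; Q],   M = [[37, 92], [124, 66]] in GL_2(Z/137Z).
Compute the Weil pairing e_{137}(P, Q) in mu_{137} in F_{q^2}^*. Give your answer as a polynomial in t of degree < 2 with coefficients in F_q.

47723969981122 + 4521023991389*t

Since e_{137}(P,P)=e_{137}(Q,Q)=1 and e_{137}(Q,P)=e_{137}(P,Q)^{-1}, expanding e_{137}(37*P + 92*Q,124*P + 66*Q) leaves e(P,Q)^det(M).
Hence e(P,Q) = e(P',Q')^{128} where 128 = 76^{-1} mod 137.
Map (x,y)_Ed via u=(1+y)/(1-y), v=(1+y)/((1-y)x) to Montgomery A=62841900409883,B=44387153732900; then to (a',b')=(12608049454467,57144595296883).
n = 137 = (10001001)_2 (8 bits, wt 3); accumulate f_{137,P'}(Q'+S)/f_{137,P'}(S) along the 7-step ladder.
Miller gives e_{137}(P',Q') = 32366939724789 + 43005216861070*t in F_{97338792374713^2}.
Finally e_{137}(P,Q) = 47723969981122 + 4521023991389*t.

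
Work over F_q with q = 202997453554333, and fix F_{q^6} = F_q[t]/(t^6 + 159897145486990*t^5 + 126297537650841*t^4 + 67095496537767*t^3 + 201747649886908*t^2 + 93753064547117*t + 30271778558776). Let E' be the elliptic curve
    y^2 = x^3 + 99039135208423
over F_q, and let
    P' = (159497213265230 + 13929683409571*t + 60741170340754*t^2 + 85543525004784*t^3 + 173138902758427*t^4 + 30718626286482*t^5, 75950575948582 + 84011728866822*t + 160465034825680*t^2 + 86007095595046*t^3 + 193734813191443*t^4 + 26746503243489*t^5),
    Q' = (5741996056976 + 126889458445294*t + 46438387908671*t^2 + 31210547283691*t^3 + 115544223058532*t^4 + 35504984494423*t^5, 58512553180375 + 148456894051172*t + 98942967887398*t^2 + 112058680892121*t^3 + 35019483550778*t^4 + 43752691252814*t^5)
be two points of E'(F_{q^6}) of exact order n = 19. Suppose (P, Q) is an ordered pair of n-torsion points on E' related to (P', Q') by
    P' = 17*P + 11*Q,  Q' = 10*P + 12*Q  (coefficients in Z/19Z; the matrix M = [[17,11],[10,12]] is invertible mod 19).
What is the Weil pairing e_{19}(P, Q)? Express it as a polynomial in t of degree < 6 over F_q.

e_{19} is bilinear + alternating on E[19], so e_{19}(17*P + 11*Q, 10*P + 12*Q) = e_{19}(P,Q)^(17*12-11*10).
Hence e(P,Q) = e(P',Q')^{18} where 18 = 18^{-1} mod 19.
Run Miller on y^2=x^3+99039135208423 over F_{202997453554333}: ladder 10011 (5 bits); e = f_P(D_Q)/f_Q(D_P).
So e_{19}(P',Q') = 71402008516394 + 124109506335763*t + 182513155424668*t^2 + 152116525667873*t^3 + 160110702151926*t^4 + 86076613058273*t^5.
e_{19}(P,Q) = (71402008516394 + 124109506335763*t + 182513155424668*t^2 + 152116525667873*t^3 + 160110702151926*t^4 + 86076613058273*t^5)^{18} = 28549473734832 + 2150178467524*t + 61760067337153*t^2 + 78198191142121*t^3 + 68527642520508*t^4 + 161401146909440*t^5.

28549473734832 + 2150178467524*t + 61760067337153*t^2 + 78198191142121*t^3 + 68527642520508*t^4 + 161401146909440*t^5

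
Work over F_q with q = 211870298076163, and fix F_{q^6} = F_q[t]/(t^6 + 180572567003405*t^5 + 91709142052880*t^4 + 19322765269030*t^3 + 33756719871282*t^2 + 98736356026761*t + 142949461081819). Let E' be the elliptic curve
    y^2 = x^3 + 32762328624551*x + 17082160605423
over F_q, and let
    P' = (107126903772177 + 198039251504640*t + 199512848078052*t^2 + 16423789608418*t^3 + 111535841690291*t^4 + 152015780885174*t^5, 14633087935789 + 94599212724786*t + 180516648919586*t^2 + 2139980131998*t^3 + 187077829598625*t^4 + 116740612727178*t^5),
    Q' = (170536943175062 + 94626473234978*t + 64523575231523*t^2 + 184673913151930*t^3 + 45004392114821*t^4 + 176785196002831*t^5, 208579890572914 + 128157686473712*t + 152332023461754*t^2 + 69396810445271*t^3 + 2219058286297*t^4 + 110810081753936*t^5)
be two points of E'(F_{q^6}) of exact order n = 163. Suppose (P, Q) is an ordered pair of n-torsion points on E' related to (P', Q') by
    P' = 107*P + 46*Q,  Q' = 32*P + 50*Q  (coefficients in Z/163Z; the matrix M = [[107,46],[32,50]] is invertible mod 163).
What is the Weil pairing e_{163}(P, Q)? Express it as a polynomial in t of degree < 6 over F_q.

The 163-Weil pairing on E[163] over F_{211870298076163} is alternating-bilinear: e_{163}(P',Q') = e_{163}(P,Q)^det(M).
Hence e(P,Q) = e(P',Q')^{139} where 139 = 129^{-1} mod 163.
8-bit Miller (10100011) on E'/F_{211870298076163} with a'=32762328624551, b'=17082160605423: accumulate tangent/chord ratios at Q'+S and P'+S'.
So e_{163}(P',Q') = 77311531908912 + 19549487416683*t + 186156418144549*t^2 + 85588205487884*t^3 + 68009543313128*t^4 + 11349190569596*t^5.
Finally e_{163}(P,Q) = 33293787409570 + 129376173275254*t + 186114563098997*t^2 + 169258484870741*t^3 + 24711032037409*t^4 + 140630118038956*t^5.

33293787409570 + 129376173275254*t + 186114563098997*t^2 + 169258484870741*t^3 + 24711032037409*t^4 + 140630118038956*t^5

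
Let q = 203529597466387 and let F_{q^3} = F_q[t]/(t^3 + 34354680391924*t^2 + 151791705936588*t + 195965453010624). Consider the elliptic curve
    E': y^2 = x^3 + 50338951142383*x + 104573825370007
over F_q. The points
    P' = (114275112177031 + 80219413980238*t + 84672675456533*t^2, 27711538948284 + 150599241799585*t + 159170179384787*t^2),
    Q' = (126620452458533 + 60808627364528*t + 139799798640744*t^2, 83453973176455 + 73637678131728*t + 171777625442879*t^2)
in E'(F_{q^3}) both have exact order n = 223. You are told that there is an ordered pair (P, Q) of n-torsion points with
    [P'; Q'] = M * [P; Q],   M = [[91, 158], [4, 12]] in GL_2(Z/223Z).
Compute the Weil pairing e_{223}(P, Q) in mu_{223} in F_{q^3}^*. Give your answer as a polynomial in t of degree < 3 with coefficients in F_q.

135362718437278 + 181581729412674*t + 70350470486837*t^2

Under M = [[91,158],[4,12]] in GL_2(Z/223), e_{223}(P',Q') = e_{223}(P,Q)^(91*12-158*4 mod 223).
Inverting 14 mod 223: 16. Thus e_{223}(P,Q) = e(P',Q')^{16}.
Build f_{223,P'} and f_{223,Q'} via the 8-bit ladder of 223=11011111_2; evaluate at shifted divisors; quotient in F_{203529597466387^3}.
So e_{223}(P',Q') = 76167060771427 + 152602456497105*t + 75508461211651*t^2.
Thus e_{223}(P,Q) = 135362718437278 + 181581729412674*t + 70350470486837*t^2.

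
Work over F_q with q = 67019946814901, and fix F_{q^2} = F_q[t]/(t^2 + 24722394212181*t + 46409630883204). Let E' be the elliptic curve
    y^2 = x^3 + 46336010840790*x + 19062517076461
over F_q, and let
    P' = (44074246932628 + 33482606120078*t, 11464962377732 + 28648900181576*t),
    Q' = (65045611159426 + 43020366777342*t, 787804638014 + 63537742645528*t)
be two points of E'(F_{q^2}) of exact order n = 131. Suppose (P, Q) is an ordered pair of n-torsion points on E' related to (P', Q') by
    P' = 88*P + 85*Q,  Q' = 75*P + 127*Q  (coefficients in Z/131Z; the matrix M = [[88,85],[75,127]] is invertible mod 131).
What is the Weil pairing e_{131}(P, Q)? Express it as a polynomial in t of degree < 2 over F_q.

Alternating bilinearity on E[131] (values in mu_{131} in F_{67019946814901^2}) gives e(P',Q') = e(P,Q)^det(M).
Hence e(P,Q) = e(P',Q')^{37} where 37 = 85^{-1} mod 131.
8-bit Miller (10000011) on E'/F_{67019946814901} with a'=46336010840790, b'=19062517076461: accumulate tangent/chord ratios at Q'+S and P'+S'.
e_{131}(P',Q') = 61071504749015 + 10752472120450*t.
Hence e(P,Q) = 26325455099133 + 45771618980576*t in F_{67019946814901^2}^*.

26325455099133 + 45771618980576*t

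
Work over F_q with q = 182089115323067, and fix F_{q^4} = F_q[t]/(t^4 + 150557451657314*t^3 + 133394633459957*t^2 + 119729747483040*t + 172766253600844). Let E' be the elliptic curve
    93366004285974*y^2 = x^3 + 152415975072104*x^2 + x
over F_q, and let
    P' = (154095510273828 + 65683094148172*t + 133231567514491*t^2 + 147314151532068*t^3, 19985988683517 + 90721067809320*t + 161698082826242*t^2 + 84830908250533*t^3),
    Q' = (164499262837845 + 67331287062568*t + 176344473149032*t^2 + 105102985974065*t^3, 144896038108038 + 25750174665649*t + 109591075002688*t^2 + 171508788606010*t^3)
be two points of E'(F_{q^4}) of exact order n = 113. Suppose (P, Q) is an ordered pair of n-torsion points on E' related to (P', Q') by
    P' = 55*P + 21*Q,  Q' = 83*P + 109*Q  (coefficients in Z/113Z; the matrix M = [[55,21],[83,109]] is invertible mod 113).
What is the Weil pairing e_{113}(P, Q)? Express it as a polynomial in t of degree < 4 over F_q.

Under M = [[55,21],[83,109]] in GL_2(Z/113), e_{113}(P',Q') = e_{113}(P,Q)^(55*109-21*83 mod 113).
det(M) mod 113 = 71; its inverse in (Z/113)^* is 78 (check: 71*78 mod 113 = 1).
Set x_W=41079632345564*u+164036560441122, y_W=41079632345564*v; then E': y_W^2=x_W^3+66500552969738*x_W+102011439645920.
n = 113 = (1110001)_2 (7 bits, wt 4); accumulate f_{113,P'}(Q'+S)/f_{113,P'}(S) along the 6-step ladder.
e_{113}(P',Q') = 179598708951446 + 109922932786644*t + 84035446887962*t^2 + 67054437914012*t^3.
Hence e(P,Q) = 27568710166073 + 76053189001553*t + 80910788511221*t^2 + 138769647957746*t^3 in F_{182089115323067^4}^*.

27568710166073 + 76053189001553*t + 80910788511221*t^2 + 138769647957746*t^3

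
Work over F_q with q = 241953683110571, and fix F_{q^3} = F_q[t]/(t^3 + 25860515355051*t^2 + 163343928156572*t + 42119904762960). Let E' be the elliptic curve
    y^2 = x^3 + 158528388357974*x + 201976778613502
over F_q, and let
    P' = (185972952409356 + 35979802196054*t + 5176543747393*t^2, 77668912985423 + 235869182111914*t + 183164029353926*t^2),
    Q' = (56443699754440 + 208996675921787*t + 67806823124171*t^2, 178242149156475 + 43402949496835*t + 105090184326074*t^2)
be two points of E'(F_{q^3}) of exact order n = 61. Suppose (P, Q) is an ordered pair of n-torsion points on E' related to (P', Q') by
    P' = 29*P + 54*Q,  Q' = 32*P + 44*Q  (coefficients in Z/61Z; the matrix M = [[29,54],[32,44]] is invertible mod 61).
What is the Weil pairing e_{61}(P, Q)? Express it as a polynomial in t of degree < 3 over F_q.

78622588050927 + 229159200602799*t + 6843211169629*t^2

e_{61}(aP+bQ,cP+dQ) = e_{61}(P,Q)^(ad-bc); with (a,b,c,d)=(29,54,32,44) this gives the det-61 law.
29*44 - 54*32 = -452; reduced mod 61: det = 36, inverse 39.
6-bit Miller (111101) on E'/F_{241953683110571} with a'=158528388357974, b'=201976778613502: accumulate tangent/chord ratios at Q'+S and P'+S'.
So e_{61}(P',Q') = 12783963485608 + 220466557249942*t + 62374481718552*t^2.
Thus e_{61}(P,Q) = 78622588050927 + 229159200602799*t + 6843211169629*t^2.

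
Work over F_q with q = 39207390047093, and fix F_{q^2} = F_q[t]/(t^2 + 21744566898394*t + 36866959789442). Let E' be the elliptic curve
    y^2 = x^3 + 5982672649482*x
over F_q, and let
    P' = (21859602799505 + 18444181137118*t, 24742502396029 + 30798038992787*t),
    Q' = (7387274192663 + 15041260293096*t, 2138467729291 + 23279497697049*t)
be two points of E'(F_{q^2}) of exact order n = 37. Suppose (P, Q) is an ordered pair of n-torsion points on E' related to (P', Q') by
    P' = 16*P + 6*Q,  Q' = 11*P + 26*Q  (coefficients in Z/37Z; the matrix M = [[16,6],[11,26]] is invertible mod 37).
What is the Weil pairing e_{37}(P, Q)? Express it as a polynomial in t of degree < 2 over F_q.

e_{37}(aP+bQ,cP+dQ) = e_{37}(P,Q)^(ad-bc); with (a,b,c,d)=(16,6,11,26) this gives the det-37 law.
Hence e(P,Q) = e(P',Q')^{24} where 24 = 17^{-1} mod 37.
Miller loop for e_{37} over F_{39207390047093^2}: bits of 37 = 100101; 5 double steps + 2 add steps, l/v at each.
So e_{37}(P',Q') = 7555168156883 + 38020030983452*t.
(7555168156883 + 38020030983452*t)^{24} mod (39207390047093,f) = 1263105568652 + 33421770438851*t.

1263105568652 + 33421770438851*t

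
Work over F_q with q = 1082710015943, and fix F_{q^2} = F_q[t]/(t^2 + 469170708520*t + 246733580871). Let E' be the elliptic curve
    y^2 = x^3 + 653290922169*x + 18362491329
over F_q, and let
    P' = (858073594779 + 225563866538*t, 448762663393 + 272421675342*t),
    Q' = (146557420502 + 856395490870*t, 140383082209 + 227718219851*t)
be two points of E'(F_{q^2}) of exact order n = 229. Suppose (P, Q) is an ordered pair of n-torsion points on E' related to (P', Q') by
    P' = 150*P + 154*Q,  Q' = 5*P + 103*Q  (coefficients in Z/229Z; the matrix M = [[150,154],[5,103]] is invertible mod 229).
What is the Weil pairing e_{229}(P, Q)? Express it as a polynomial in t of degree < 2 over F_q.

Under M = [[150,154],[5,103]] in GL_2(Z/229), e_{229}(P',Q') = e_{229}(P,Q)^(150*103-154*5 mod 229).
Hence e(P,Q) = e(P',Q')^{105} where 105 = 24^{-1} mod 229.
Build f_{229,P'} and f_{229,Q'} via the 8-bit ladder of 229=11100101_2; evaluate at shifted divisors; quotient in F_{1082710015943^2}.
Result: e(P',Q') = 490725817413 + 35727119056*t.
(490725817413 + 35727119056*t)^{105} mod (1082710015943,f) = 264188421802 + 178797740741*t.

264188421802 + 178797740741*t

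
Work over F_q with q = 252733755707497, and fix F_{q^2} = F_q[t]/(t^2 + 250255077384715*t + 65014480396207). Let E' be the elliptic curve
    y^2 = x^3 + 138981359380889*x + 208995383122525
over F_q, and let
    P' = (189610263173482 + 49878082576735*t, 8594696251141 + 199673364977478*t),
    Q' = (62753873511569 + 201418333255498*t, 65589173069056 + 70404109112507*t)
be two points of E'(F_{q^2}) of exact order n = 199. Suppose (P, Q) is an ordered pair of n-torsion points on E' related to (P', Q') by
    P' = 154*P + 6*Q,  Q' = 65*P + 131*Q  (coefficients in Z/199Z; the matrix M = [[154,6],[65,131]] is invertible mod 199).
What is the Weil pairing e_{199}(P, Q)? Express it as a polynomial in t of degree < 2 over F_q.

The 199-Weil pairing on E[199] over F_{252733755707497} is alternating-bilinear: e_{199}(P',Q') = e_{199}(P,Q)^det(M).
det M = 154*131 - 6*65 = 19784 = 83 (mod 199); 83^{-1} = 12 (mod 199).
n = 199 = (11000111)_2 (8 bits, wt 5); accumulate f_{199,P'}(Q'+S)/f_{199,P'}(S) along the 7-step ladder.
Result: e(P',Q') = 162819949946504 + 122691645445274*t.
Finally e_{199}(P,Q) = 177787974588902 + 160501013138164*t.

177787974588902 + 160501013138164*t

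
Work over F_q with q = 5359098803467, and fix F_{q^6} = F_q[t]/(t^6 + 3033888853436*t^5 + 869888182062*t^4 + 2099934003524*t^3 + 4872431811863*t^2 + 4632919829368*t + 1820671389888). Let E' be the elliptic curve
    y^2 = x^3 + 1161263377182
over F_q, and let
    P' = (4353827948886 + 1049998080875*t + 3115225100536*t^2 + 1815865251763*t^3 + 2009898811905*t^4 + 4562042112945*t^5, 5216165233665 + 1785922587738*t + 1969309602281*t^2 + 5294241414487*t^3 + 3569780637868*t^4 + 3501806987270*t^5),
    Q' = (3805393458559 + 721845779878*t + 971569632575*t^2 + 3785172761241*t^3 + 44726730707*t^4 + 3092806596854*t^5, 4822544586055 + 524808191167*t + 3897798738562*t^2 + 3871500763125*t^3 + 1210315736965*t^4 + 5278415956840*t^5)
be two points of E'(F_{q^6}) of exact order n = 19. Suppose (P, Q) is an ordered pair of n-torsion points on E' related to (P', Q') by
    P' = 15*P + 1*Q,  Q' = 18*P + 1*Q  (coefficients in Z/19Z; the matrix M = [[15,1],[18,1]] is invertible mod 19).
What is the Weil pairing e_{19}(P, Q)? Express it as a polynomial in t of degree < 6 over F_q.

253109049817 + 3191579562916*t + 1939872414324*t^2 + 25415636741*t^3 + 3265725475124*t^4 + 3646464645802*t^5

e_{19}(aP+bQ,cP+dQ) = e_{19}(P,Q)^(ad-bc); with (a,b,c,d)=(15,1,18,1) this gives the det-19 law.
Hence e(P,Q) = e(P',Q')^{6} where 6 = 16^{-1} mod 19.
5-bit Miller (10011) on E'/F_{5359098803467} with a'=0, b'=1161263377182: accumulate tangent/chord ratios at Q'+S and P'+S'.
f_P(D_Q)/f_Q(D_P) = 5007282162844 + 1760714047968*t + 4102990820762*t^2 + 1639255225623*t^3 + 843069497706*t^4 + 1462126442626*t^5.
Raise to 6: e(P,Q) = 253109049817 + 3191579562916*t + 1939872414324*t^2 + 25415636741*t^3 + 3265725475124*t^4 + 3646464645802*t^5 in mu_{19}.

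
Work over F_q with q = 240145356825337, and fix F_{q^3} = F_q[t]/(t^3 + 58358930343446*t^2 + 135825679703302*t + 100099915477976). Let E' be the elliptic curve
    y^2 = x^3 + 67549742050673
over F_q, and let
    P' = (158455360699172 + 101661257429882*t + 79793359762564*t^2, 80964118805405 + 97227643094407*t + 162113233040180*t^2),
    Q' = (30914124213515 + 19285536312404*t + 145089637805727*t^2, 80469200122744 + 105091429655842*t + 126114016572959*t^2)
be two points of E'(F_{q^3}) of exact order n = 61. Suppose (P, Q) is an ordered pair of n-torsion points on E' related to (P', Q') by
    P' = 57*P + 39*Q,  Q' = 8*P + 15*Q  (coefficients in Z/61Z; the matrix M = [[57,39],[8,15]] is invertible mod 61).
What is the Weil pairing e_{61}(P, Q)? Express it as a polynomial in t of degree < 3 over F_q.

4964670948001 + 232900918280008*t + 162986531515034*t^2

Under M = [[57,39],[8,15]] in GL_2(Z/61), e_{61}(P',Q') = e_{61}(P,Q)^(57*15-39*8 mod 61).
det(M) mod 61 = 55; its inverse in (Z/61)^* is 10 (check: 55*10 mod 61 = 1).
6-bit Miller (111101) on E'/F_{240145356825337} with a'=0, b'=67549742050673: accumulate tangent/chord ratios at Q'+S and P'+S'.
The quotient is 23756909290581 + 223187372144672*t + 8774188852969*t^2.
e_{61}(P,Q) = (23756909290581 + 223187372144672*t + 8774188852969*t^2)^{10} = 4964670948001 + 232900918280008*t + 162986531515034*t^2.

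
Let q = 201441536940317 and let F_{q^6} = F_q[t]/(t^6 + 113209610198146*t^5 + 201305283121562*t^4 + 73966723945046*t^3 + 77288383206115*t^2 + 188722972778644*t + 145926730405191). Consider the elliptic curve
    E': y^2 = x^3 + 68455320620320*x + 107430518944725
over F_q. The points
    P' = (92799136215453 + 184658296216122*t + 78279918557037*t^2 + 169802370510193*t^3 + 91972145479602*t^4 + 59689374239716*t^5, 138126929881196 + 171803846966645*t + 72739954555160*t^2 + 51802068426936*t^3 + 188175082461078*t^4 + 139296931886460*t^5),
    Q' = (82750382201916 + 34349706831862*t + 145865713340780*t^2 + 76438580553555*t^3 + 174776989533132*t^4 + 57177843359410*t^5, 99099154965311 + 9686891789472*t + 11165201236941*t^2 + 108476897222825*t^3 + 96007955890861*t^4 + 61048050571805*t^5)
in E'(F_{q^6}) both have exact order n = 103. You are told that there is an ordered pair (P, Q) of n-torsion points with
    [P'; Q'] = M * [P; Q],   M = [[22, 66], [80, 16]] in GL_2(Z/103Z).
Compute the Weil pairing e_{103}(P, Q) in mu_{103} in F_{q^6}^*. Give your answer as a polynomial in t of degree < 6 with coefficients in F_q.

e_{103} is bilinear + alternating on E[103], so e_{103}(22*P + 66*Q, 80*P + 16*Q) = e_{103}(P,Q)^(22*16-66*80).
det M = 22*16 - 66*80 = -4928 = 16 (mod 103); 16^{-1} = 58 (mod 103).
Double-and-add over 1100111: 7-1 doublings, 5-1 additions; each step l_{T,T}/v_{2T} or l_{T,P'}/v at Q'+S for random S.
e_{103}(P',Q') = 128757092724804 + 74485885121434*t + 111928332794811*t^2 + 188174927195160*t^3 + 46881955013001*t^4 + 170712527356821*t^5.
Raise to 58: e(P,Q) = 183295561501754 + 33421119786669*t + 148475061743605*t^2 + 31966839733246*t^3 + 32547826343683*t^4 + 183509526335161*t^5 in mu_{103}.

183295561501754 + 33421119786669*t + 148475061743605*t^2 + 31966839733246*t^3 + 32547826343683*t^4 + 183509526335161*t^5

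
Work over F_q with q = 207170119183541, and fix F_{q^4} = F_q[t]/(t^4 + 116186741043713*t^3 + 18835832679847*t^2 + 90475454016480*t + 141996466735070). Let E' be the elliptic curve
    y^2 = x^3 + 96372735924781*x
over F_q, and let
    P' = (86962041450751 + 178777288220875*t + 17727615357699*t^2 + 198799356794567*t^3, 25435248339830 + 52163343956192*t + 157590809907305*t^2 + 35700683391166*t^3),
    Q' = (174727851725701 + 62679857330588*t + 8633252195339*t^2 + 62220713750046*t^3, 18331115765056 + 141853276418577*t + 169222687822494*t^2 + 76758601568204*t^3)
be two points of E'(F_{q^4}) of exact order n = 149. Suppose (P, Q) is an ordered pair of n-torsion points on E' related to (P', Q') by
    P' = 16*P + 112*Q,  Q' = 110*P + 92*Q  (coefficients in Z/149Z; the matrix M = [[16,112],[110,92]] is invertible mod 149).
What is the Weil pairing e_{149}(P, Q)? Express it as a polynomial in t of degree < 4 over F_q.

142413022946087 + 1073955905039*t + 55181562621681*t^2 + 34440462455827*t^3

e_{149} is bilinear + alternating on E[149], so e_{149}(16*P + 112*Q, 110*P + 92*Q) = e_{149}(P,Q)^(16*92-112*110).
Inverting 29 mod 149: 36. Thus e_{149}(P,Q) = e(P',Q')^{36}.
n = 149 = (10010101)_2 (8 bits, wt 4); accumulate f_{149,P'}(Q'+S)/f_{149,P'}(S) along the 7-step ladder.
Result: e(P',Q') = 25380865021256 + 109702912664853*t + 184604705075822*t^2 + 202676240956961*t^3.
(25380865021256 + 109702912664853*t + 184604705075822*t^2 + 202676240956961*t^3)^{36} mod (207170119183541,f) = 142413022946087 + 1073955905039*t + 55181562621681*t^2 + 34440462455827*t^3.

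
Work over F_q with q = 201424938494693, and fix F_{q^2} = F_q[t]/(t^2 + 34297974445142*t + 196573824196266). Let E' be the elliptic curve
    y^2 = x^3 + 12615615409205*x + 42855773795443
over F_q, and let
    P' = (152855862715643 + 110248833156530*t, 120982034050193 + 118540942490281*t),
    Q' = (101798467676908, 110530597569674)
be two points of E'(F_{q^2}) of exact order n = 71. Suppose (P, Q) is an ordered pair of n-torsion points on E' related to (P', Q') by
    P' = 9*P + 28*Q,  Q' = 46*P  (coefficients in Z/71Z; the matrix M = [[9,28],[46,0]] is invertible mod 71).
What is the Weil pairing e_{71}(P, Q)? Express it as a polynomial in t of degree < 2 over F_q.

141411055506487 + 41001651023204*t

Since e_{71}(P,P)=e_{71}(Q,Q)=1 and e_{71}(Q,P)=e_{71}(P,Q)^{-1}, expanding e_{71}(9*P + 28*Q,46*P) leaves e(P,Q)^det(M).
So e_{71}(P,Q) = e_{71}(P',Q')^{7}, since 61*7 = 1 mod 71.
Run Miller on y^2=x^3+12615615409205*x+42855773795443 over F_{201424938494693}: ladder 1000111 (7 bits); e = f_P(D_Q)/f_Q(D_P).
So e_{71}(P',Q') = 165605185386279 + 158296895225177*t.
Thus e_{71}(P,Q) = 141411055506487 + 41001651023204*t.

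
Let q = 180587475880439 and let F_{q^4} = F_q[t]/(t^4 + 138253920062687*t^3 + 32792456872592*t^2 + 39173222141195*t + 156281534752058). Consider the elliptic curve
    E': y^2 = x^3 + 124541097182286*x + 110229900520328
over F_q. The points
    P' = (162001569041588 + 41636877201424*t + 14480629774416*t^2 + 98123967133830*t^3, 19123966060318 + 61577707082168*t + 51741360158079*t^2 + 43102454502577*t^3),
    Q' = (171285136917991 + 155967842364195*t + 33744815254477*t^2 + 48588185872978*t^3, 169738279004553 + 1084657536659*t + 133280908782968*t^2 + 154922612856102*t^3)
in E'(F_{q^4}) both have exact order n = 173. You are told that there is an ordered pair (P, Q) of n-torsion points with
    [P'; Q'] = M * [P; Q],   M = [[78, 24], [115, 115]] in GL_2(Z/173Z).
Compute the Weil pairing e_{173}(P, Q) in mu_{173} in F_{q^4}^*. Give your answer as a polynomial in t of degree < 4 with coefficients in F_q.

e_{173}(aP+bQ,cP+dQ) = e_{173}(P,Q)^(ad-bc); with (a,b,c,d)=(78,24,115,115) this gives the det-173 law.
78*115 - 24*115 = 6210; reduced mod 173: det = 155, inverse 48.
Double-and-add over 10101101: 8-1 doublings, 5-1 additions; each step l_{T,T}/v_{2T} or l_{T,P'}/v at Q'+S for random S.
Miller gives e_{173}(P',Q') = 81667524074817 + 148913295415642*t + 106474804750925*t^2 + 50073333694433*t^3 in F_{180587475880439^4}.
e_{173}(P,Q) = (81667524074817 + 148913295415642*t + 106474804750925*t^2 + 50073333694433*t^3)^{48} = 132403740439047 + 120271803462908*t + 146014922524116*t^2 + 132353438456904*t^3.

132403740439047 + 120271803462908*t + 146014922524116*t^2 + 132353438456904*t^3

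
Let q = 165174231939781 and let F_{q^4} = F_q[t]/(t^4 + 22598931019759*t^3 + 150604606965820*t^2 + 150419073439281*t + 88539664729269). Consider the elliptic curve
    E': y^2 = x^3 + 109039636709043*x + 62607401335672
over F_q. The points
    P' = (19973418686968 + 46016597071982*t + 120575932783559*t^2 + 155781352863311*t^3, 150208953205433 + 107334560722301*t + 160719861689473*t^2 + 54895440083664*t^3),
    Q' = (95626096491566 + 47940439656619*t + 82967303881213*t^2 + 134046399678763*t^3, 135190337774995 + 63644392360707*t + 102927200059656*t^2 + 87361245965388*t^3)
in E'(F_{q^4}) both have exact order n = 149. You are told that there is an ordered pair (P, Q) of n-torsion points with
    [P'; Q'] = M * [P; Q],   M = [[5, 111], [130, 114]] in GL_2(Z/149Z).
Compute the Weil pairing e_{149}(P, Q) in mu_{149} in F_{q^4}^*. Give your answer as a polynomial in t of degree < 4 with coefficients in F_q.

24752580340620 + 135019178944199*t + 72657450901497*t^2 + 100027907150496*t^3

e_{149} is bilinear + alternating on E[149], so e_{149}(5*P + 111*Q, 130*P + 114*Q) = e_{149}(P,Q)^(5*114-111*130).
Inverting 146 mod 149: 99. Thus e_{149}(P,Q) = e(P',Q')^{99}.
Double-and-add over 10010101: 8-1 doublings, 4-1 additions; each step l_{T,T}/v_{2T} or l_{T,P'}/v at Q'+S for random S.
f_P(D_Q)/f_Q(D_P) = 155574932162093 + 70543559290851*t + 127985973925346*t^2 + 153295398912637*t^3.
Hence e(P,Q) = 24752580340620 + 135019178944199*t + 72657450901497*t^2 + 100027907150496*t^3 in F_{165174231939781^4}^*.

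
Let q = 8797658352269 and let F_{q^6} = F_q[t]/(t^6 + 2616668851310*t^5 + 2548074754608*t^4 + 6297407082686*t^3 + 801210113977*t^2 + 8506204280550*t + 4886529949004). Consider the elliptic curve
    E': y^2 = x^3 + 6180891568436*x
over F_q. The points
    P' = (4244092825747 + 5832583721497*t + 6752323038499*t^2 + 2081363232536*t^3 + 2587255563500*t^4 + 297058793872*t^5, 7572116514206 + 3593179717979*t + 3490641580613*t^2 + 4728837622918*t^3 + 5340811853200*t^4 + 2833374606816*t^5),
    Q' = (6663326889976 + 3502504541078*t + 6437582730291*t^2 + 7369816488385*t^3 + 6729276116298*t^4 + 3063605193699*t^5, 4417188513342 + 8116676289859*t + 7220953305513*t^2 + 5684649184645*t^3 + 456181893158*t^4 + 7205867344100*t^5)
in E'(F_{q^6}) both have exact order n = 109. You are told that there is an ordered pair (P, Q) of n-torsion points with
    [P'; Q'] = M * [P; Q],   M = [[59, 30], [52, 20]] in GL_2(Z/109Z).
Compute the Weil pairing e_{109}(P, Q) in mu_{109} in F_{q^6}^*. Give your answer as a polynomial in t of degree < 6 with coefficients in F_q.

6841938365325 + 7542104819512*t + 3891055739987*t^2 + 3817389383620*t^3 + 163576077202*t^4 + 4392125687390*t^5

The 109-Weil pairing on E[109] over F_{8797658352269} is alternating-bilinear: e_{109}(P',Q') = e_{109}(P,Q)^det(M).
det(M) mod 109 = 56; its inverse in (Z/109)^* is 37 (check: 56*37 mod 109 = 1).
Run Miller on y^2=x^3+6180891568436*x over F_{8797658352269}: ladder 1101101 (7 bits); e = f_P(D_Q)/f_Q(D_P).
So e_{109}(P',Q') = 1578502194822 + 3923280532830*t + 7347713950940*t^2 + 2565100416564*t^3 + 7697917664504*t^4 + 1039333635322*t^5.
e_{109}(P,Q) = (1578502194822 + 3923280532830*t + 7347713950940*t^2 + 2565100416564*t^3 + 7697917664504*t^4 + 1039333635322*t^5)^{37} = 6841938365325 + 7542104819512*t + 3891055739987*t^2 + 3817389383620*t^3 + 163576077202*t^4 + 4392125687390*t^5.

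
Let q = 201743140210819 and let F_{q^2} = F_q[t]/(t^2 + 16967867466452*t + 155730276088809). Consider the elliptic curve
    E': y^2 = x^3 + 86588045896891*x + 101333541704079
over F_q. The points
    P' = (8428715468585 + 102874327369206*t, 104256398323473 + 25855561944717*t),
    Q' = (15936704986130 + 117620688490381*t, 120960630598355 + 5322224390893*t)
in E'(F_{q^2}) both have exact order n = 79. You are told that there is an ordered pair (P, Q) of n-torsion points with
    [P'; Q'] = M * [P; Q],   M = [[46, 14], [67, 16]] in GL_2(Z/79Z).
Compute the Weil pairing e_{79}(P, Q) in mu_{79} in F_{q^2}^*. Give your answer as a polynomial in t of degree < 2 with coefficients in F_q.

154681488958658 + 28592221108771*t

e_{79}(aP+bQ,cP+dQ) = e_{79}(P,Q)^(ad-bc); with (a,b,c,d)=(46,14,67,16) this gives the det-79 law.
So e_{79}(P,Q) = e_{79}(P',Q')^{70}, since 35*70 = 1 mod 79.
n = 79 = (1001111)_2 (7 bits, wt 5); accumulate f_{79,P'}(Q'+S)/f_{79,P'}(S) along the 6-step ladder.
Result: e(P',Q') = 198461519574757 + 142853625266887*t.
e_{79}(P,Q) = (198461519574757 + 142853625266887*t)^{70} = 154681488958658 + 28592221108771*t.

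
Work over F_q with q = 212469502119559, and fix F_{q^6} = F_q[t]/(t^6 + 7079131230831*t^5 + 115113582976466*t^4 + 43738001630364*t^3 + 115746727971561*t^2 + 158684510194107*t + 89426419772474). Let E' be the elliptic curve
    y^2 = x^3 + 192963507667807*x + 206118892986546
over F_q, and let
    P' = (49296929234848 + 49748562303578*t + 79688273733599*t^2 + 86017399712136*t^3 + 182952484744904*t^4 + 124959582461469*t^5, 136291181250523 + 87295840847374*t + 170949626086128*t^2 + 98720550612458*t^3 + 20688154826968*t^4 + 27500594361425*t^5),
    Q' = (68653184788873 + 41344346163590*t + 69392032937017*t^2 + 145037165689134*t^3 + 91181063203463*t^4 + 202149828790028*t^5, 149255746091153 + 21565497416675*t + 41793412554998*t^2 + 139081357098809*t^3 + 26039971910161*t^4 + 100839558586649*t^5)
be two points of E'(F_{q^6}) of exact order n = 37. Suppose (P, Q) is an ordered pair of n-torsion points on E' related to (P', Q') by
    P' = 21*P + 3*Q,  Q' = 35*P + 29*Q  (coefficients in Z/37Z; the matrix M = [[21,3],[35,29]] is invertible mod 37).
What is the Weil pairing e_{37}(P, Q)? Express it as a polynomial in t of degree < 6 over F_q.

174263351044468 + 132906500280558*t + 158504606968490*t^2 + 79252720056206*t^3 + 140891627034687*t^4 + 152908889851492*t^5

Under M = [[21,3],[35,29]] in GL_2(Z/37), e_{37}(P',Q') = e_{37}(P,Q)^(21*29-3*35 mod 37).
21*29 - 3*35 = 504; reduced mod 37: det = 23, inverse 29.
Double-and-add over 100101: 6-1 doublings, 3-1 additions; each step l_{T,T}/v_{2T} or l_{T,P'}/v at Q'+S for random S.
e_{37}(P',Q') = 41690578556419 + 139749931547330*t + 158719153870123*t^2 + 93607634020140*t^3 + 22740487173037*t^4 + 130722122119557*t^5.
Hence e(P,Q) = 174263351044468 + 132906500280558*t + 158504606968490*t^2 + 79252720056206*t^3 + 140891627034687*t^4 + 152908889851492*t^5 in F_{212469502119559^6}^*.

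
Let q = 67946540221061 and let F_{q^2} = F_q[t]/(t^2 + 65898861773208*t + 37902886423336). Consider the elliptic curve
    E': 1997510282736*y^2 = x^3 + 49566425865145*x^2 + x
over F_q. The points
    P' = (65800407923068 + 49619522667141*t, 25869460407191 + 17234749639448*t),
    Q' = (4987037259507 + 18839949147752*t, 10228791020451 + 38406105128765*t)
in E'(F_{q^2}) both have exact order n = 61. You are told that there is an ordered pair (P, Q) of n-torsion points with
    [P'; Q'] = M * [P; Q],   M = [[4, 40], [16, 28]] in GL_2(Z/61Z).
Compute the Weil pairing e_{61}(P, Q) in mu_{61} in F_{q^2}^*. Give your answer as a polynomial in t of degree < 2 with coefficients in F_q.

35327330198009 + 425055012798*t

The 61-Weil pairing on E[61] over F_{67946540221061} is alternating-bilinear: e_{61}(P',Q') = e_{61}(P,Q)^det(M).
det M = 4*28 - 40*16 = -528 = 21 (mod 61); 21^{-1} = 32 (mod 61).
Undo Montgomery via alpha=64270947925801, beta=27811493937121: (a',b')=(39780068947725,4008458006718) over F_{67946540221061}.
Double-and-add over 111101: 6-1 doublings, 5-1 additions; each step l_{T,T}/v_{2T} or l_{T,P'}/v at Q'+S for random S.
So e_{61}(P',Q') = 54078964235408 + 10156658391980*t.
e_{61}(P,Q) = (54078964235408 + 10156658391980*t)^{32} = 35327330198009 + 425055012798*t.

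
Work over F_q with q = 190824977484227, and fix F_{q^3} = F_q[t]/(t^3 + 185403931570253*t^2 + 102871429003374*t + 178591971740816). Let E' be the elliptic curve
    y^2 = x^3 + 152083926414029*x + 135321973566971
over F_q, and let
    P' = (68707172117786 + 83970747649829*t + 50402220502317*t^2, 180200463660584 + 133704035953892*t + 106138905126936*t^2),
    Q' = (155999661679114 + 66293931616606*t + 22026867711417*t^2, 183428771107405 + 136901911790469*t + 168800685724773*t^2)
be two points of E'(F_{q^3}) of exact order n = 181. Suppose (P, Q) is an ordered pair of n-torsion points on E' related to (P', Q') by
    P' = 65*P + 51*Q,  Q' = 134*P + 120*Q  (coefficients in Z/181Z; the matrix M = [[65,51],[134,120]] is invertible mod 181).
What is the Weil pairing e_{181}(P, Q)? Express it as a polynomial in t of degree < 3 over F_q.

The 181-Weil pairing on E[181] over F_{190824977484227} is alternating-bilinear: e_{181}(P',Q') = e_{181}(P,Q)^det(M).
Inverting 61 mod 181: 92. Thus e_{181}(P,Q) = e(P',Q')^{92}.
8-bit Miller (10110101) on E'/F_{190824977484227} with a'=152083926414029, b'=135321973566971: accumulate tangent/chord ratios at Q'+S and P'+S'.
f_P(D_Q)/f_Q(D_P) = 88514093447511 + 150722587413011*t + 9140172238826*t^2.
Finally e_{181}(P,Q) = 127879602410639 + 2834654061127*t + 26391753312213*t^2.

127879602410639 + 2834654061127*t + 26391753312213*t^2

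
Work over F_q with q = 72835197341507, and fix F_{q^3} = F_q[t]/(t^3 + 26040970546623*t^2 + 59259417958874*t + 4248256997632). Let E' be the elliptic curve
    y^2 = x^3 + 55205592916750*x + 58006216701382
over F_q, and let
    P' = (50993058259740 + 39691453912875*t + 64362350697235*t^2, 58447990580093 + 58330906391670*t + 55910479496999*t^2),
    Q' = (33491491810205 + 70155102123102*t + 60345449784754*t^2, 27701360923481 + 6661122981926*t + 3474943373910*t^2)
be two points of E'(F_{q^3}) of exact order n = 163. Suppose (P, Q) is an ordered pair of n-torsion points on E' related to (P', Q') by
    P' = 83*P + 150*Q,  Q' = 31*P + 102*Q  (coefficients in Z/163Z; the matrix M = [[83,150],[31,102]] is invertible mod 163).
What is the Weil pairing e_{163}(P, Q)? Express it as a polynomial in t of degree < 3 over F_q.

65668266076607 + 23496984019555*t + 61214512476494*t^2

e_{163}(aP+bQ,cP+dQ) = e_{163}(P,Q)^(ad-bc); with (a,b,c,d)=(83,150,31,102) this gives the det-163 law.
83*102 - 150*31 = 3816; reduced mod 163: det = 67, inverse 73.
Run Miller on y^2=x^3+55205592916750*x+58006216701382 over F_{72835197341507}: ladder 10100011 (8 bits); e = f_P(D_Q)/f_Q(D_P).
So e_{163}(P',Q') = 54365533612908 + 39715500471460*t + 58606587289014*t^2.
Raise to 73: e(P,Q) = 65668266076607 + 23496984019555*t + 61214512476494*t^2 in mu_{163}.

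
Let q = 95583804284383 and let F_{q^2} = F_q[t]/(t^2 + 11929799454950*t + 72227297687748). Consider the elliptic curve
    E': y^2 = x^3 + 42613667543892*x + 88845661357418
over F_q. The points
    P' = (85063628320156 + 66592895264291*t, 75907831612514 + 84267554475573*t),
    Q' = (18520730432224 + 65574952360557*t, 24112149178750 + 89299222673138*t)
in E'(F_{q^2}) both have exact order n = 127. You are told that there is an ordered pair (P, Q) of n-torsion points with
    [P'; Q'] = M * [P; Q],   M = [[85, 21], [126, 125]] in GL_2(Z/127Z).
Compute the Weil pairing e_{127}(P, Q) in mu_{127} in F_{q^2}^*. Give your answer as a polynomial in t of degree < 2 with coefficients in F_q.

11070410152607 + 27189556936440*t

Under M = [[85,21],[126,125]] in GL_2(Z/127), e_{127}(P',Q') = e_{127}(P,Q)^(85*125-21*126 mod 127).
det M = 85*125 - 21*126 = 7979 = 105 (mod 127); 105^{-1} = 75 (mod 127).
Miller loop for e_{127} over F_{95583804284383^2}: bits of 127 = 1111111; 6 double steps + 6 add steps, l/v at each.
e_{127}(P',Q') = 28122094892639 + 45234670359209*t.
(28122094892639 + 45234670359209*t)^{75} mod (95583804284383,f) = 11070410152607 + 27189556936440*t.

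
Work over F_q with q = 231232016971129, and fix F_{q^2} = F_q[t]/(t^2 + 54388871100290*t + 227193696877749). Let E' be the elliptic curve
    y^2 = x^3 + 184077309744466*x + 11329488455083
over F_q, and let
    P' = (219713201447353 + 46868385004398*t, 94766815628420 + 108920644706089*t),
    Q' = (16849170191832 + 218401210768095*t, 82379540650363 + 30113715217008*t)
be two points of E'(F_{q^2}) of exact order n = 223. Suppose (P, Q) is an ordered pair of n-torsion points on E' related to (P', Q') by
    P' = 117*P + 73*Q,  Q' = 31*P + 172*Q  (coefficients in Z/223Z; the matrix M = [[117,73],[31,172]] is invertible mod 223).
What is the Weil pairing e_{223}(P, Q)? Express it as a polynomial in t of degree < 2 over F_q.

Under M = [[117,73],[31,172]] in GL_2(Z/223), e_{223}(P',Q') = e_{223}(P,Q)^(117*172-73*31 mod 223).
117*172 - 73*31 = 17861; reduced mod 223: det = 21, inverse 85.
8-bit Miller (11011111) on E'/F_{231232016971129} with a'=184077309744466, b'=11329488455083: accumulate tangent/chord ratios at Q'+S and P'+S'.
Miller gives e_{223}(P',Q') = 229692418202458 + 51894116886392*t in F_{231232016971129^2}.
Thus e_{223}(P,Q) = 164630716270375 + 12294575739560*t.

164630716270375 + 12294575739560*t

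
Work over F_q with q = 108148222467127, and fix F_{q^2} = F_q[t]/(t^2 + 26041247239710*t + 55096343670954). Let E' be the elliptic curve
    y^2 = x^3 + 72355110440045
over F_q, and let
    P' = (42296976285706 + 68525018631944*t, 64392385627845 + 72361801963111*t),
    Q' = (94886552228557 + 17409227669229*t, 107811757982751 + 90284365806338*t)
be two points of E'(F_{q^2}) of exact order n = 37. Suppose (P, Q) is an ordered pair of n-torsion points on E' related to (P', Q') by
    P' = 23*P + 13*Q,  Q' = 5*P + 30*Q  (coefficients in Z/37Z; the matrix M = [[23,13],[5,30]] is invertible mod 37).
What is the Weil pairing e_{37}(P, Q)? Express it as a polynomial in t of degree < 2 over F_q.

Since e_{37}(P,P)=e_{37}(Q,Q)=1 and e_{37}(Q,P)=e_{37}(P,Q)^{-1}, expanding e_{37}(23*P + 13*Q,5*P + 30*Q) leaves e(P,Q)^det(M).
So e_{37}(P,Q) = e_{37}(P',Q')^{9}, since 33*9 = 1 mod 37.
Miller loop for e_{37} over F_{108148222467127^2}: bits of 37 = 100101; 5 double steps + 2 add steps, l/v at each.
e_{37}(P',Q') = 10121032826571 + 107719680828506*t.
e_{37}(P,Q) = (10121032826571 + 107719680828506*t)^{9} = 93673288282906 + 14470492528235*t.

93673288282906 + 14470492528235*t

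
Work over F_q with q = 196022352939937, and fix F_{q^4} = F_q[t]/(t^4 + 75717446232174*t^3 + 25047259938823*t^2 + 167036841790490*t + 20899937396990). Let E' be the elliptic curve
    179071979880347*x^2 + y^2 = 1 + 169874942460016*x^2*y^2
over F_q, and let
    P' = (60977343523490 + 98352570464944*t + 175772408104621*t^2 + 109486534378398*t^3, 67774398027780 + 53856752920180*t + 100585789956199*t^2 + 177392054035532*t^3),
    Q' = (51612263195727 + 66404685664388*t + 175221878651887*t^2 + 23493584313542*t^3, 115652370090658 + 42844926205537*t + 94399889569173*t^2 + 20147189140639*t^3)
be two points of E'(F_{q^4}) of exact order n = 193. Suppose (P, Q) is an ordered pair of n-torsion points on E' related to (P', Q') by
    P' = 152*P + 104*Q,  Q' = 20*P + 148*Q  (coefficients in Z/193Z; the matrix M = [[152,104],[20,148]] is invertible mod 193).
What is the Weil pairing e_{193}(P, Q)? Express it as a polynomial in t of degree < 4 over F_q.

The 193-Weil pairing on E[193] over F_{196022352939937} is alternating-bilinear: e_{193}(P',Q') = e_{193}(P,Q)^det(M).
det(M) mod 193 = 151; its inverse in (Z/193)^* is 170 (check: 151*170 mod 193 = 1).
Edwards a_E,d_E -> Montgomery A=44244634139589,B=171810375873495 -> Weierstrass 136794897043863,125676246515353 via alpha=156168996860029,beta=51304847590067.
8-bit Miller (11000001) on E'/F_{196022352939937} with a'=136794897043863, b'=125676246515353: accumulate tangent/chord ratios at Q'+S and P'+S'.
e_{193}(P',Q') = 119029118812518 + 128551853799505*t + 60689870309573*t^2 + 89303106301329*t^3.
Hence e(P,Q) = 185050863278655 + 2741326368550*t + 140559813566411*t^2 + 70894353861925*t^3 in F_{196022352939937^4}^*.

185050863278655 + 2741326368550*t + 140559813566411*t^2 + 70894353861925*t^3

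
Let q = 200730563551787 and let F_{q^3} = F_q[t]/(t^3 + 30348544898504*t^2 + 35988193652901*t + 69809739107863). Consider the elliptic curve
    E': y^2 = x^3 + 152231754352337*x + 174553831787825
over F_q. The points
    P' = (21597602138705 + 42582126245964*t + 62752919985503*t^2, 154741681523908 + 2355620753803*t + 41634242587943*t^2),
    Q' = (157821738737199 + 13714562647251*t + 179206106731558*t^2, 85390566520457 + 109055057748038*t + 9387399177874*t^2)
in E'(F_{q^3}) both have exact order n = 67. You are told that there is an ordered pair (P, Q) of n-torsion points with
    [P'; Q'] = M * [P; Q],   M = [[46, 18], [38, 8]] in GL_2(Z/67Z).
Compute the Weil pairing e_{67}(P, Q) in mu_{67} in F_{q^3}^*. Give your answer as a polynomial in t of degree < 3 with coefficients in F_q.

39669724617633 + 114509922056706*t + 102096917735620*t^2

Under M = [[46,18],[38,8]] in GL_2(Z/67), e_{67}(P',Q') = e_{67}(P,Q)^(46*8-18*38 mod 67).
Inverting 19 mod 67: 60. Thus e_{67}(P,Q) = e(P',Q')^{60}.
n = 67 = (1000011)_2 (7 bits, wt 3); accumulate f_{67,P'}(Q'+S)/f_{67,P'}(S) along the 6-step ladder.
f_P(D_Q)/f_Q(D_P) = 112164458278283 + 159119786896296*t + 108597812452606*t^2.
Thus e_{67}(P,Q) = 39669724617633 + 114509922056706*t + 102096917735620*t^2.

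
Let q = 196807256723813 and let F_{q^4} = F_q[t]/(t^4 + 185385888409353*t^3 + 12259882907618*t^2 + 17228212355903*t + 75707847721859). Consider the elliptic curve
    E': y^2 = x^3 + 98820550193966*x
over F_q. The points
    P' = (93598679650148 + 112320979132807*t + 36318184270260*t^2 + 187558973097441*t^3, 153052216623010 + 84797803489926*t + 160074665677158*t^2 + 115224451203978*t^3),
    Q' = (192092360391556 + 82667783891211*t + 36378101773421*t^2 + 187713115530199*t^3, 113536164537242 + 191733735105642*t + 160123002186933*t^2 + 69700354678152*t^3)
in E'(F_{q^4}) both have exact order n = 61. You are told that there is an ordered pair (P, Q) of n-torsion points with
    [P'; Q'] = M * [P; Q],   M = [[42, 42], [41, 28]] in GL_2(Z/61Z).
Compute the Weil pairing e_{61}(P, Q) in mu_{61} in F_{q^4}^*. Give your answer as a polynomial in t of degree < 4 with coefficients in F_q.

Alternating bilinearity on E[61] (values in mu_{61} in F_{196807256723813^4}) gives e(P',Q') = e(P,Q)^det(M).
So e_{61}(P,Q) = e_{61}(P',Q')^{41}, since 3*41 = 1 mod 61.
6-bit Miller (111101) on E'/F_{196807256723813} with a'=98820550193966, b'=0: accumulate tangent/chord ratios at Q'+S and P'+S'.
f_P(D_Q)/f_Q(D_P) = 111135776552545 + 184603822275758*t + 193236392319336*t^2 + 91235326273843*t^3.
Finally e_{61}(P,Q) = 159089917026645 + 74376289682595*t + 72512825372360*t^2 + 44124809293489*t^3.

159089917026645 + 74376289682595*t + 72512825372360*t^2 + 44124809293489*t^3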